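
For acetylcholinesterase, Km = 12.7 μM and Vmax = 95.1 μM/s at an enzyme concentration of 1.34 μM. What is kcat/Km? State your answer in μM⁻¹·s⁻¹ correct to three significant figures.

5.59 μM⁻¹·s⁻¹

kcat = Vmax/[E]total = 95.1/1.34 = 71.0 s⁻¹.
kcat/Km = 71.0/12.7 = 5.59 μM⁻¹·s⁻¹.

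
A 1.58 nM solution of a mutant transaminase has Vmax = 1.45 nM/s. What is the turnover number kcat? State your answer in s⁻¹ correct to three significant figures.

0.918 s⁻¹

kcat = Vmax/[E]total = 1.45 nM/s / 1.58 nM = 0.918 s⁻¹.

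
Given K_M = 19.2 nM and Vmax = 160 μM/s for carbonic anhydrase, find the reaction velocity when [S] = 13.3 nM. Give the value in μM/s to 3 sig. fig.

[S]/(Km+[S]) = 13.3/32.50 = 0.4092, the fractional saturation.
v = 0.4092 × Vmax = 0.4092 × 160 = 65.5 μM/s.

65.5 μM/s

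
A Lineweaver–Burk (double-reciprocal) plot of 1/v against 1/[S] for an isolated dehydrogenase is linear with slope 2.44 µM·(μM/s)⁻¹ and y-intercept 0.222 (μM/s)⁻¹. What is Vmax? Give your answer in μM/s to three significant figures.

The y-intercept of a Lineweaver–Burk plot equals 1/Vmax, so Vmax = 1/0.222 = 4.50 μM/s.

4.50 μM/s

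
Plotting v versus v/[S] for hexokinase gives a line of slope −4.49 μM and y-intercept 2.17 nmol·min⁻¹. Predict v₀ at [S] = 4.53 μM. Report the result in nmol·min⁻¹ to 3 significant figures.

In the Eadie–Hofstee form v = Vmax − Km·(v/[S]), the slope is −Km and the intercept is Vmax, so Km = 4.49 μM and Vmax = 2.17 nmol·min⁻¹.
v = 2.17 × 4.53/(4.49 + 4.53) = 1.09 nmol·min⁻¹.

1.09 nmol·min⁻¹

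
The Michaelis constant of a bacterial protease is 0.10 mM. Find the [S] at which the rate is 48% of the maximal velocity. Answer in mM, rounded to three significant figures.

v/Vmax = [S]/(Km+[S]) = 0.48, so [S] = Km·0.48/(1 − 0.48) = 0.10 × 0.9231.
[S] = 0.0923 mM.

0.0923 mM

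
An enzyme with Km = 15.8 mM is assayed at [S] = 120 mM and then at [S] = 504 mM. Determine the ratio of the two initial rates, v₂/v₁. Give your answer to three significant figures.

The fractional saturations are [S]/(Km+[S]) = 120/135.8 = 0.8837 and 504/519.8 = 0.9696.
v₂/v₁ is just their ratio: 0.9696/0.8837 = 1.10.

1.10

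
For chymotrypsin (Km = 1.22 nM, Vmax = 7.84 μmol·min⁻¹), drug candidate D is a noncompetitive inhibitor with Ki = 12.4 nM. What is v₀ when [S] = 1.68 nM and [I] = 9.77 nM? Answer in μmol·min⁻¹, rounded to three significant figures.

With α = 1 + [I]/Ki = 1 + 9.77/12.4 = 1.788, the noncompetitive rate law is v = (Vmax/α)·[S] / (Km + [S]).
v = (7.84/1.788)×1.68 / (1.22 + 1.68) = 7.367/2.900 = 2.54 μmol·min⁻¹.

2.54 μmol·min⁻¹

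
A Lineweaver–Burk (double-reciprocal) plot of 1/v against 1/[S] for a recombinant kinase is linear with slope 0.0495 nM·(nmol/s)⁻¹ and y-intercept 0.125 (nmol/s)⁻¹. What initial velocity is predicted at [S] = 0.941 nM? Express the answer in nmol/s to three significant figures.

The y-intercept is 1/Vmax, so Vmax = 1/0.125 = 8.00 nmol/s.
The slope is Km/Vmax, so Km = 0.0495 × 8.00 = 0.396 nM.
Then v = 8.00 × 0.941/(0.396 + 0.941) = 5.63 nmol/s.

5.63 nmol/s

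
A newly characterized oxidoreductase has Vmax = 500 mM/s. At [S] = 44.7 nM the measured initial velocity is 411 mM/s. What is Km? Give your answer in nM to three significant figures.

From v = Vmax[S]/(Km+[S]), Km = [S](Vmax − v)/v.
Km = 44.7 × (500 − 411) / 411 = 3978/411 = 9.68 nM.

9.68 nM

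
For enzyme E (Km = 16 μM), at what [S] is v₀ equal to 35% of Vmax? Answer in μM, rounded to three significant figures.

8.62 μM

v/Vmax = [S]/(Km+[S]) = 0.35, so [S] = Km·0.35/(1 − 0.35) = 16 × 0.5385.
[S] = 8.62 μM.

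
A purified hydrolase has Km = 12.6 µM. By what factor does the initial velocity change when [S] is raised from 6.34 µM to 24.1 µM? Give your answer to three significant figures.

1.96

Since Vmax cancels, v₂/v₁ = [S]₂(Km+[S]₁) / [S]₁(Km+[S]₂).
= 24.1×(12.6+6.34) / (6.34×(12.6+24.1)) = 456.5/232.7 = 1.96.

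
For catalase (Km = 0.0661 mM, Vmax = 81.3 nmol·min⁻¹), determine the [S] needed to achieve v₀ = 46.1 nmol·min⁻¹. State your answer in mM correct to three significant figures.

The required fractional saturation is v/Vmax = 46.1/81.3 = 0.5670.
Then [S]/(Km+[S]) = 0.5670 ⇒ [S] = 0.0661 × 0.5670/(1 − 0.5670) = 0.0866 mM.

0.0866 mM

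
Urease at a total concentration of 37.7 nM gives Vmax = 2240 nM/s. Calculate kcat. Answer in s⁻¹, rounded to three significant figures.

kcat = Vmax/[E]total = 2240 nM/s / 37.7 nM = 59.4 s⁻¹.

59.4 s⁻¹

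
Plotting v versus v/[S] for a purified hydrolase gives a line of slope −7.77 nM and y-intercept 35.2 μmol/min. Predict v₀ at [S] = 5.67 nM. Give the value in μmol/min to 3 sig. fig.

14.8 μmol/min

In the Eadie–Hofstee form v = Vmax − Km·(v/[S]), the slope is −Km and the intercept is Vmax, so Km = 7.77 nM and Vmax = 35.2 μmol/min.
v = 35.2 × 5.67/(7.77 + 5.67) = 14.8 μmol/min.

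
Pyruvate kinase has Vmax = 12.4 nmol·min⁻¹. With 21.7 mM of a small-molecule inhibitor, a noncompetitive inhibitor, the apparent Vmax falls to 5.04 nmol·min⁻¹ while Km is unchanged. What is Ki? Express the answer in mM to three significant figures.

14.9 mM

Noncompetitive: Vmax,app = Vmax/α with α = 1 + [I]/Ki.
α = Vmax/Vmax,app = 12.4/5.04 = 2.460.
Ki = [I]/(α − 1) = 21.7/1.460 = 14.9 mM.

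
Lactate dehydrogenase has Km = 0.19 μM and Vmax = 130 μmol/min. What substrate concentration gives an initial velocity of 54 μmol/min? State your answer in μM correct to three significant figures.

0.135 μM

The required fractional saturation is v/Vmax = 54/130 = 0.4154.
Then [S]/(Km+[S]) = 0.4154 ⇒ [S] = 0.19 × 0.4154/(1 − 0.4154) = 0.135 μM.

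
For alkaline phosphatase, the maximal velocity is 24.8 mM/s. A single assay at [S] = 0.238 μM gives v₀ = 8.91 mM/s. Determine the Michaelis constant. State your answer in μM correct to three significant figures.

v/Vmax = 8.91/24.8 = 0.3593 = [S]/(Km+[S]).
So Km + [S] = [S]/0.3593 = 0.6624 μM, giving Km = 0.6624 − 0.238 = 0.424 μM.

0.424 μM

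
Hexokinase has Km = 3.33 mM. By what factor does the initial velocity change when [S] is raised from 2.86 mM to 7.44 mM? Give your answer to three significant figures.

Since Vmax cancels, v₂/v₁ = [S]₂(Km+[S]₁) / [S]₁(Km+[S]₂).
= 7.44×(3.33+2.86) / (2.86×(3.33+7.44)) = 46.05/30.80 = 1.50.

1.50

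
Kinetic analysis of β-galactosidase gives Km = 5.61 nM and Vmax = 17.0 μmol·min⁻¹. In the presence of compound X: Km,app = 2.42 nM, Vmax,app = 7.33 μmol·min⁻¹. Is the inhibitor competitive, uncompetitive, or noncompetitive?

uncompetitive

Both Km and Vmax decrease by the same factor (~2.32-fold) — characteristic of uncompetitive inhibition.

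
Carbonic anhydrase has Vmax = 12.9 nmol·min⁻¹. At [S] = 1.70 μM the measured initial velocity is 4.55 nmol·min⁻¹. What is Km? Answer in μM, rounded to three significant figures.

From v = Vmax[S]/(Km+[S]), Km = [S](Vmax − v)/v.
Km = 1.70 × (12.9 − 4.55) / 4.55 = 14.20/4.55 = 3.12 μM.

3.12 μM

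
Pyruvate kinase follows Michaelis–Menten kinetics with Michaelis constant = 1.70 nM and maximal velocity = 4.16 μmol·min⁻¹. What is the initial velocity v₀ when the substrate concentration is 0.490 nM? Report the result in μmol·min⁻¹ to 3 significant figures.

v = Vmax·[S]/(Km + [S]) = 4.16 × 0.490 / (1.70 + 0.490)
  = 2.038 / 2.190 = 0.931 μmol·min⁻¹.

0.931 μmol·min⁻¹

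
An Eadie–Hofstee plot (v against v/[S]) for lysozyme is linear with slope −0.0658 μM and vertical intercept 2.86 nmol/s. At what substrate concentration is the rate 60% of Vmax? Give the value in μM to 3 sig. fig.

0.0987 μM

The Eadie–Hofstee slope gives Km = 0.0658 μM (slope = −Km).
v/Vmax = [S]/(Km+[S]) = 0.6 ⇒ [S] = Km·0.6/(1−0.6) = 0.0658 × 1.500 = 0.0987 μM.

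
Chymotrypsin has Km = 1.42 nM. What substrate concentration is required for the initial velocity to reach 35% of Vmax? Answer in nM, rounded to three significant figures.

0.765 nM

v/Vmax = [S]/(Km+[S]) = 0.35, so [S] = Km·0.35/(1 − 0.35) = 1.42 × 0.5385.
[S] = 0.765 nM.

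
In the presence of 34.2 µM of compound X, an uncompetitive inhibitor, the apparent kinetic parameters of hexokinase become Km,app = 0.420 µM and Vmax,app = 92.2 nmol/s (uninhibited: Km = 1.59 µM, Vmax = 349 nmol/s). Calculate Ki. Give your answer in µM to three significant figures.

Uncompetitive: Vmax,app = Vmax/α (and Km,app = Km/α) with α = 1 + [I]/Ki.
α = Vmax/Vmax,app = 349/92.2 = 3.785.
Ki = [I]/(α − 1) = 34.2/2.785 = 12.3 µM.

12.3 µM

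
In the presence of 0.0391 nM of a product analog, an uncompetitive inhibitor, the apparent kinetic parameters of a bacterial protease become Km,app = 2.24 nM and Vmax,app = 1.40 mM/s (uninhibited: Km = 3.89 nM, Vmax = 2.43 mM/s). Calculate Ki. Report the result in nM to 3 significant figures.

0.0531 nM

Uncompetitive: Vmax,app = Vmax/α (and Km,app = Km/α) with α = 1 + [I]/Ki.
α = Vmax/Vmax,app = 2.43/1.40 = 1.736.
Since α = 1 + [I]/Ki, [I]/Ki = 1.736 − 1 = 0.7357 and Ki = 0.0391/0.7357 = 0.0531 nM.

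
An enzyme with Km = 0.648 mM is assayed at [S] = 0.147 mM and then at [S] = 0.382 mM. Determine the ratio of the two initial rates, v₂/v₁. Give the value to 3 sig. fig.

Since Vmax cancels, v₂/v₁ = [S]₂(Km+[S]₁) / [S]₁(Km+[S]₂).
= 0.382×(0.648+0.147) / (0.147×(0.648+0.382)) = 0.3037/0.1514 = 2.01.

2.01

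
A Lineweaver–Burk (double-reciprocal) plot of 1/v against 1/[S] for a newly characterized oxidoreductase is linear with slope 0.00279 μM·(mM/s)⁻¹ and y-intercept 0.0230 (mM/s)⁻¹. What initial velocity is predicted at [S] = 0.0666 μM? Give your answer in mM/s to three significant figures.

The y-intercept is 1/Vmax, so Vmax = 1/0.0230 = 43.5 mM/s.
The slope is Km/Vmax, so Km = 0.00279 × 43.5 = 0.121 μM.
Then v = 43.5 × 0.0666/(0.121 + 0.0666) = 15.4 mM/s.

15.4 mM/s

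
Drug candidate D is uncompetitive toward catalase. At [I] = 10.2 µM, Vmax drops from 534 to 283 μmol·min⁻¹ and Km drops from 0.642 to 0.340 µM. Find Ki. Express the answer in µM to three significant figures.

11.5 µM

Uncompetitive: Vmax,app = Vmax/α (and Km,app = Km/α) with α = 1 + [I]/Ki.
α = Vmax/Vmax,app = 534/283 = 1.887.
Since α = 1 + [I]/Ki, [I]/Ki = 1.887 − 1 = 0.8869 and Ki = 10.2/0.8869 = 11.5 µM.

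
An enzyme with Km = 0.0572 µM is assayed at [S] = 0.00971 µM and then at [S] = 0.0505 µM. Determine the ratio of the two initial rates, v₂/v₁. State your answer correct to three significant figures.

Since Vmax cancels, v₂/v₁ = [S]₂(Km+[S]₁) / [S]₁(Km+[S]₂).
= 0.0505×(0.0572+0.00971) / (0.00971×(0.0572+0.0505)) = 0.003379/0.001046 = 3.23.

3.23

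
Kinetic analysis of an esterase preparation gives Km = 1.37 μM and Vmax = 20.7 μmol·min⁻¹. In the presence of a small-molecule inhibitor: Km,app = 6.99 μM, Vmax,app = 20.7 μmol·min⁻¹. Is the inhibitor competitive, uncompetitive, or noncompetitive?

competitive

Km increases (1.37 → 6.99 μM) while Vmax is unchanged — the hallmark of competitive inhibition.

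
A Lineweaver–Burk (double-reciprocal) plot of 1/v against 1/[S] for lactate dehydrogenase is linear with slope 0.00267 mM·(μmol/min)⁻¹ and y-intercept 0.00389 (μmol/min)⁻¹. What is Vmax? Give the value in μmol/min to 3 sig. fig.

257 μmol/min

The y-intercept of a Lineweaver–Burk plot equals 1/Vmax, so Vmax = 1/0.00389 = 257 μmol/min.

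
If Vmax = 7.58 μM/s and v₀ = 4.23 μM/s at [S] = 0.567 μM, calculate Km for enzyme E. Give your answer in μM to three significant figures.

0.449 μM

v/Vmax = 4.23/7.58 = 0.5580 = [S]/(Km+[S]).
So Km + [S] = [S]/0.5580 = 1.016 μM, giving Km = 1.016 − 0.567 = 0.449 μM.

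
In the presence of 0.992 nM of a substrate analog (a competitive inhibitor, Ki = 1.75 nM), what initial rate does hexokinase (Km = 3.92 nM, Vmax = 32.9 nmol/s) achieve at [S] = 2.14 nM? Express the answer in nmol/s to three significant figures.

8.50 nmol/s

α = 1 + [I]/Ki = 1 + 0.992/1.75 = 1.567.
For a competitive inhibitor, Vmax is unchanged and the apparent Km becomes α·Km: Km,app = 6.14 nM, Vmax,app = 32.9 nmol/s.
v = Vmax,app·[S]/(Km,app + [S]) = 32.9 × 2.14/(6.14 + 2.14) = 8.50 nmol/s.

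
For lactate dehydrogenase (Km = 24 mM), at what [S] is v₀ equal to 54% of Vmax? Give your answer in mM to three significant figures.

28.2 mM

v/Vmax = [S]/(Km+[S]) = 0.54, so [S] = Km·0.54/(1 − 0.54) = 24 × 1.174.
[S] = 28.2 mM.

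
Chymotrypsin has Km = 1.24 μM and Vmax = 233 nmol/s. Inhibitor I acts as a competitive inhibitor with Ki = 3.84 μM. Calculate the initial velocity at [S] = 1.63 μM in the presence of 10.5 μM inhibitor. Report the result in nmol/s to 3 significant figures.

60.7 nmol/s

α = 1 + [I]/Ki = 1 + 10.5/3.84 = 3.734.
For a competitive inhibitor, Vmax is unchanged and the apparent Km becomes α·Km: Km,app = 4.63 μM, Vmax,app = 233 nmol/s.
v = Vmax,app·[S]/(Km,app + [S]) = 233 × 1.63/(4.63 + 1.63) = 60.7 nmol/s.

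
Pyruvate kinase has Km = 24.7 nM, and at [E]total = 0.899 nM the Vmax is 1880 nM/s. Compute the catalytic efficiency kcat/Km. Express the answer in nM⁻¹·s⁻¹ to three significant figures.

kcat = Vmax/[E]total = 1880/0.899 = 2090 s⁻¹.
kcat/Km = 2090/24.7 = 84.7 nM⁻¹·s⁻¹.

84.7 nM⁻¹·s⁻¹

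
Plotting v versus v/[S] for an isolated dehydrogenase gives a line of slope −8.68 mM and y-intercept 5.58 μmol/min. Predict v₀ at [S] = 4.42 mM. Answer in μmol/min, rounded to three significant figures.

1.88 μmol/min

In the Eadie–Hofstee form v = Vmax − Km·(v/[S]), the slope is −Km and the intercept is Vmax, so Km = 8.68 mM and Vmax = 5.58 μmol/min.
v = 5.58 × 4.42/(8.68 + 4.42) = 1.88 μmol/min.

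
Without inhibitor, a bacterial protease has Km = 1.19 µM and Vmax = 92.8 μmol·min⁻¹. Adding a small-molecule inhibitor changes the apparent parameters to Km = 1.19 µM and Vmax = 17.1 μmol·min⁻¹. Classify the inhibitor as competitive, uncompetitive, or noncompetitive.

Vmax decreases (92.8 → 17.1 μmol·min⁻¹) while Km is unchanged — pure noncompetitive inhibition.

noncompetitive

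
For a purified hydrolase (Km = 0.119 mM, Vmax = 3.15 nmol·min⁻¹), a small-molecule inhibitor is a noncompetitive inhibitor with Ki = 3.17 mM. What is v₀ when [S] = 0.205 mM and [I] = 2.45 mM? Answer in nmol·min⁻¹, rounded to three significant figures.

1.12 nmol·min⁻¹

α = 1 + [I]/Ki = 1 + 2.45/3.17 = 1.773.
For a noncompetitive inhibitor, Vmax is reduced to Vmax/α while Km is unchanged: Km,app = 0.119 mM, Vmax,app = 1.78 nmol·min⁻¹.
v = Vmax,app·[S]/(Km,app + [S]) = 1.78 × 0.205/(0.119 + 0.205) = 1.12 nmol·min⁻¹.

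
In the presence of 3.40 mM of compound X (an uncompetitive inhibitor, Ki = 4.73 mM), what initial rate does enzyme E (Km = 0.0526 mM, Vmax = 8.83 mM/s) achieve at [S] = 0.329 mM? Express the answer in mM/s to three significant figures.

α = 1 + [I]/Ki = 1 + 3.40/4.73 = 1.719.
For an uncompetitive inhibitor, both parameters are divided by α, giving Vmax/α and Km/α: Km,app = 0.0306 mM, Vmax,app = 5.14 mM/s.
v = Vmax,app·[S]/(Km,app + [S]) = 5.14 × 0.329/(0.0306 + 0.329) = 4.70 mM/s.

4.70 mM/s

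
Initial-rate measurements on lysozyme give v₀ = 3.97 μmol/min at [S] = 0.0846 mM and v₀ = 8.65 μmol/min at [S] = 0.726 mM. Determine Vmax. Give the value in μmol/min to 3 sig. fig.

10.2 μmol/min

In reciprocal form, 1/v = (Km/Vmax)·(1/[S]) + 1/Vmax. The two points give (1/[S], 1/v) = (11.82, 0.2519) and (1.377, 0.1156).
Slope = (0.2519 − 0.1156)/(11.82 − 1.377) = 0.01305; intercept = 0.2519 − 0.01305×11.82 = 0.09763.
Vmax = 1/intercept = 10.2 μmol/min; Km = slope × Vmax = 0.01305 × 10.2 = 0.134 mM.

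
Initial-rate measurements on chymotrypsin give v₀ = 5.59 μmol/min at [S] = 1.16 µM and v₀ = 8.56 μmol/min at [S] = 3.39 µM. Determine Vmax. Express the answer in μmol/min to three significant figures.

11.8 μmol/min

In reciprocal form, 1/v = (Km/Vmax)·(1/[S]) + 1/Vmax. The two points give (1/[S], 1/v) = (0.8621, 0.1789) and (0.2950, 0.1168).
Slope = (0.1789 − 0.1168)/(0.8621 − 0.2950) = 0.1095; intercept = 0.1789 − 0.1095×0.8621 = 0.08454.
Vmax = 1/intercept = 11.8 μmol/min; Km = slope × Vmax = 0.1095 × 11.8 = 1.29 µM.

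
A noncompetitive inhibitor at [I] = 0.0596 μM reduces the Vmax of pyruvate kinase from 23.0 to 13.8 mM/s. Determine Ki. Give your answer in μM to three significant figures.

Noncompetitive: Vmax,app = Vmax/α with α = 1 + [I]/Ki.
α = Vmax/Vmax,app = 23.0/13.8 = 1.667.
Since α = 1 + [I]/Ki, [I]/Ki = 1.667 − 1 = 0.6667 and Ki = 0.0596/0.6667 = 0.0894 μM.

0.0894 μM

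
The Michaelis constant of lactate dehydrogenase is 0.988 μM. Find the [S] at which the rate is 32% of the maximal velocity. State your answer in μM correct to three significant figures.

0.465 μM

v/Vmax = [S]/(Km+[S]) = 0.32, so [S] = Km·0.32/(1 − 0.32) = 0.988 × 0.4706.
[S] = 0.465 μM.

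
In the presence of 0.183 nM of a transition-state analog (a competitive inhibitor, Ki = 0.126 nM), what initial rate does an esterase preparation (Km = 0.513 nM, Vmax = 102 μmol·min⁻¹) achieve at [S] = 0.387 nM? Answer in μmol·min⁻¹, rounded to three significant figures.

24.0 μmol·min⁻¹

α = 1 + [I]/Ki = 1 + 0.183/0.126 = 2.452.
For a competitive inhibitor, Vmax is unchanged and the apparent Km becomes α·Km: Km,app = 1.26 nM, Vmax,app = 102 μmol·min⁻¹.
v = Vmax,app·[S]/(Km,app + [S]) = 102 × 0.387/(1.26 + 0.387) = 24.0 μmol·min⁻¹.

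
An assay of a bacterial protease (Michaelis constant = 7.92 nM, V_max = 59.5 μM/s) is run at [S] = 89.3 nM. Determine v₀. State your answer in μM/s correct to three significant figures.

54.7 μM/s

v = Vmax·[S]/(Km + [S]) = 59.5 × 89.3 / (7.92 + 89.3)
  = 5313 / 97.22 = 54.7 μM/s.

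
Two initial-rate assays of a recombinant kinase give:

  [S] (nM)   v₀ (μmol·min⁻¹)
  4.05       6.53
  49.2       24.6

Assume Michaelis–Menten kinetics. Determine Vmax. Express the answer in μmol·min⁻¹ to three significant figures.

In reciprocal form, 1/v = (Km/Vmax)·(1/[S]) + 1/Vmax. The two points give (1/[S], 1/v) = (0.2469, 0.1531) and (0.02033, 0.04065).
Slope = (0.1531 − 0.04065)/(0.2469 − 0.02033) = 0.4964; intercept = 0.1531 − 0.4964×0.2469 = 0.03056.
Vmax = 1/intercept = 32.7 μmol·min⁻¹; Km = slope × Vmax = 0.4964 × 32.7 = 16.2 nM.

32.7 μmol·min⁻¹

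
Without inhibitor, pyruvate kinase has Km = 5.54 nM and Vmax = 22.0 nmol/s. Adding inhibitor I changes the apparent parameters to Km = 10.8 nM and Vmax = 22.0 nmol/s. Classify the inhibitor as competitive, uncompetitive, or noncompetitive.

competitive

Km increases (5.54 → 10.8 nM) while Vmax is unchanged — the hallmark of competitive inhibition.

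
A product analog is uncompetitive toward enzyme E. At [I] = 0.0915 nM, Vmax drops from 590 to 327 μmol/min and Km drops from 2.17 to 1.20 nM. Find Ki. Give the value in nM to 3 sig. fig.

0.114 nM

Uncompetitive: Vmax,app = Vmax/α (and Km,app = Km/α) with α = 1 + [I]/Ki.
α = Vmax/Vmax,app = 590/327 = 1.804.
Ki = [I]/(α − 1) = 0.0915/0.8043 = 0.114 nM.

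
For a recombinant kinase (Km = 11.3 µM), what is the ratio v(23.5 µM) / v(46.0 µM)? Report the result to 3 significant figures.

The fractional saturations are [S]/(Km+[S]) = 46.0/57.30 = 0.8028 and 23.5/34.80 = 0.6753.
v₂/v₁ is just their ratio: 0.6753/0.8028 = 0.841.

0.841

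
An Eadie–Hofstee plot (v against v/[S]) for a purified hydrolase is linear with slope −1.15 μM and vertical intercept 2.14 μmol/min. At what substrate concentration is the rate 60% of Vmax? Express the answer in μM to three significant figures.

1.72 μM

The Eadie–Hofstee slope gives Km = 1.15 μM (slope = −Km).
v/Vmax = [S]/(Km+[S]) = 0.6 ⇒ [S] = Km·0.6/(1−0.6) = 1.15 × 1.500 = 1.72 μM.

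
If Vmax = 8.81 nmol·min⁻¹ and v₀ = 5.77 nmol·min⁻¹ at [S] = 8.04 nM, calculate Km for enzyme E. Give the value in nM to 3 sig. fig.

v/Vmax = 5.77/8.81 = 0.6549 = [S]/(Km+[S]).
So Km + [S] = [S]/0.6549 = 12.28 nM, giving Km = 12.28 − 8.04 = 4.24 nM.

4.24 nM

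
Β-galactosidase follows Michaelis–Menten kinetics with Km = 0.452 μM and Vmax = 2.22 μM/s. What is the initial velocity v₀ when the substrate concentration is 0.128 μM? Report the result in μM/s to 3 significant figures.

0.490 μM/s

[S]/(Km+[S]) = 0.128/0.5800 = 0.2207, the fractional saturation.
v = 0.2207 × Vmax = 0.2207 × 2.22 = 0.490 μM/s.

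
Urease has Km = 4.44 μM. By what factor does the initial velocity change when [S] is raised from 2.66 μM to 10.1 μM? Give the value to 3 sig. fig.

1.85

Since Vmax cancels, v₂/v₁ = [S]₂(Km+[S]₁) / [S]₁(Km+[S]₂).
= 10.1×(4.44+2.66) / (2.66×(4.44+10.1)) = 71.71/38.68 = 1.85.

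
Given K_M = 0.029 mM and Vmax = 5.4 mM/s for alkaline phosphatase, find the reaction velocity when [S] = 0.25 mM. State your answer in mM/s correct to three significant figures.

v = Vmax·[S]/(Km + [S]) = 5.4 × 0.25 / (0.029 + 0.25)
  = 1.350 / 0.2790 = 4.84 mM/s.

4.84 mM/s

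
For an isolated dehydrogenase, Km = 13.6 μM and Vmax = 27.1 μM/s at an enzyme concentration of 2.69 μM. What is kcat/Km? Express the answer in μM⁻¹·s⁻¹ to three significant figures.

0.741 μM⁻¹·s⁻¹

kcat = Vmax/[E]total = 27.1/2.69 = 10.1 s⁻¹.
kcat/Km = 10.1/13.6 = 0.741 μM⁻¹·s⁻¹.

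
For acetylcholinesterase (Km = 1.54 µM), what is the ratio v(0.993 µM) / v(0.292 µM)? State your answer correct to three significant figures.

Since Vmax cancels, v₂/v₁ = [S]₂(Km+[S]₁) / [S]₁(Km+[S]₂).
= 0.993×(1.54+0.292) / (0.292×(1.54+0.993)) = 1.819/0.7396 = 2.46.

2.46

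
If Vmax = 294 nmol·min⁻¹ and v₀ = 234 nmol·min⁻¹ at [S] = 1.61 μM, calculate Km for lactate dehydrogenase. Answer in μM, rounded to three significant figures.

v/Vmax = 234/294 = 0.7959 = [S]/(Km+[S]).
So Km + [S] = [S]/0.7959 = 2.023 μM, giving Km = 2.023 − 1.61 = 0.413 μM.

0.413 μM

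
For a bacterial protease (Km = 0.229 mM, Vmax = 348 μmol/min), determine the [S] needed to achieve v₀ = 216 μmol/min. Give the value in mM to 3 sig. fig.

Rearranging v = Vmax[S]/(Km+[S]) gives [S] = Km·v/(Vmax − v).
[S] = 0.229 × 216 / (348 − 216) = 49.46/132.0 = 0.375 mM.

0.375 mM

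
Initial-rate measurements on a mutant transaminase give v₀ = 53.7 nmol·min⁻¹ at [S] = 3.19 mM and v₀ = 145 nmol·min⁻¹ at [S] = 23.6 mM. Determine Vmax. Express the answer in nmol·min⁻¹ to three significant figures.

197 nmol·min⁻¹

From v = Vmax[S]/(Km+[S]), each point gives Vmax = v(Km+[S])/[S].
Equating: 53.7(Km+3.19)/3.19 = 145(Km+23.6)/23.6.
16.83·Km + 53.7 = 6.144·Km + 145, so (16.83 − 6.144)·Km = 145 − 53.7.
Km = 91.30/10.69 = 8.54 mM; then Vmax = 53.7(8.54+3.19)/3.19 = 197 nmol·min⁻¹.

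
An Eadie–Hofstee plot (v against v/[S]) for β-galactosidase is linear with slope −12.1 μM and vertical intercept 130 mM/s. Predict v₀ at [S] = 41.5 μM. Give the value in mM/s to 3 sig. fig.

In the Eadie–Hofstee form v = Vmax − Km·(v/[S]), the slope is −Km and the intercept is Vmax, so Km = 12.1 μM and Vmax = 130 mM/s.
v = 130 × 41.5/(12.1 + 41.5) = 101 mM/s.

101 mM/s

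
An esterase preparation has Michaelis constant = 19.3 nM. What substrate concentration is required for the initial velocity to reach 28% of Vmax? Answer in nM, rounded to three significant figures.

7.51 nM

v/Vmax = [S]/(Km+[S]) = 0.28, so [S] = Km·0.28/(1 − 0.28) = 19.3 × 0.3889.
[S] = 7.51 nM.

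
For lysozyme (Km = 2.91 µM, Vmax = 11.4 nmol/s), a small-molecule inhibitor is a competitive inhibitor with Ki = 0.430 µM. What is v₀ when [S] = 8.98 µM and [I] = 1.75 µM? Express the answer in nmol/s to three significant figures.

4.31 nmol/s

α = 1 + [I]/Ki = 1 + 1.75/0.430 = 5.070.
For a competitive inhibitor, Vmax is unchanged and the apparent Km becomes α·Km: Km,app = 14.8 µM, Vmax,app = 11.4 nmol/s.
v = Vmax,app·[S]/(Km,app + [S]) = 11.4 × 8.98/(14.8 + 8.98) = 4.31 nmol/s.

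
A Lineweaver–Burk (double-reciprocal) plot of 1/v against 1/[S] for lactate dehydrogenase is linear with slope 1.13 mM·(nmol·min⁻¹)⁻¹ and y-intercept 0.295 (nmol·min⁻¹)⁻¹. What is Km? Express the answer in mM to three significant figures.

3.83 mM

y-intercept = 1/Vmax ⇒ Vmax = 3.39 nmol·min⁻¹; slope = Km/Vmax ⇒ Km = slope × Vmax.
Km = 1.13 × 3.39 = 3.83 mM.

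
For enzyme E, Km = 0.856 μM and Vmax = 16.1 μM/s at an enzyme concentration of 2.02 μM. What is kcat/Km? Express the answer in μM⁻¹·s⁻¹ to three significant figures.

9.31 μM⁻¹·s⁻¹

kcat = Vmax/[E]total = 16.1/2.02 = 7.97 s⁻¹.
kcat/Km = 7.97/0.856 = 9.31 μM⁻¹·s⁻¹.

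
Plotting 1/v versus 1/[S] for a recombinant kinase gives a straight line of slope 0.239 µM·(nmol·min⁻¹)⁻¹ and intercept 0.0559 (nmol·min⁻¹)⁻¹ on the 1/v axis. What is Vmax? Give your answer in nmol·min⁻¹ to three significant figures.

The y-intercept of a Lineweaver–Burk plot equals 1/Vmax, so Vmax = 1/0.0559 = 17.9 nmol·min⁻¹.

17.9 nmol·min⁻¹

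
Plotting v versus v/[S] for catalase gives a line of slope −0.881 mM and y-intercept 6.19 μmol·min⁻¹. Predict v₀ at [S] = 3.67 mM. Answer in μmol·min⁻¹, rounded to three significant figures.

4.99 μmol·min⁻¹

In the Eadie–Hofstee form v = Vmax − Km·(v/[S]), the slope is −Km and the intercept is Vmax, so Km = 0.881 mM and Vmax = 6.19 μmol·min⁻¹.
v = 6.19 × 3.67/(0.881 + 3.67) = 4.99 μmol·min⁻¹.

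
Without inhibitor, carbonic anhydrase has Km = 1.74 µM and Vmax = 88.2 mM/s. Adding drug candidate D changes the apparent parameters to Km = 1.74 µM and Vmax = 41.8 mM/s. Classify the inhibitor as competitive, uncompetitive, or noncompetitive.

noncompetitive

Vmax decreases (88.2 → 41.8 mM/s) while Km is unchanged — pure noncompetitive inhibition.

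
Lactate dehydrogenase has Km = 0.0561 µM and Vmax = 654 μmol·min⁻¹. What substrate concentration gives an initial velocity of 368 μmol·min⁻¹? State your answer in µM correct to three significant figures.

Rearranging v = Vmax[S]/(Km+[S]) gives [S] = Km·v/(Vmax − v).
[S] = 0.0561 × 368 / (654 − 368) = 20.64/286.0 = 0.0722 µM.

0.0722 µM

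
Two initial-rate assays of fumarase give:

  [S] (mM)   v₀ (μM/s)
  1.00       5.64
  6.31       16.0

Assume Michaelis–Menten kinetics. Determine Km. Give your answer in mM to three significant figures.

In reciprocal form, 1/v = (Km/Vmax)·(1/[S]) + 1/Vmax. The two points give (1/[S], 1/v) = (1.000, 0.1773) and (0.1585, 0.06250).
Slope = (0.1773 − 0.06250)/(1.000 − 0.1585) = 0.1364; intercept = 0.1773 − 0.1364×1.000 = 0.04088.
Vmax = 1/intercept = 24.5 μM/s; Km = slope × Vmax = 0.1364 × 24.5 = 3.34 mM.

3.34 mM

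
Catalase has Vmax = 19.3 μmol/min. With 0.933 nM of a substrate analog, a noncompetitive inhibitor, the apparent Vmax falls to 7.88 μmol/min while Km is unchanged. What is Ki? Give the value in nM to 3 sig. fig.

Noncompetitive: Vmax,app = Vmax/α with α = 1 + [I]/Ki.
α = Vmax/Vmax,app = 19.3/7.88 = 2.449.
Since α = 1 + [I]/Ki, [I]/Ki = 2.449 − 1 = 1.449 and Ki = 0.933/1.449 = 0.644 nM.

0.644 nM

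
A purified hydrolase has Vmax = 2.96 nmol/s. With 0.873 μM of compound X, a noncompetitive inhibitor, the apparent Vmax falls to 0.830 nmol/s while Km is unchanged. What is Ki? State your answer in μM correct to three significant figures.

0.340 μM

Noncompetitive: Vmax,app = Vmax/α with α = 1 + [I]/Ki.
α = Vmax/Vmax,app = 2.96/0.830 = 3.566.
Ki = [I]/(α − 1) = 0.873/2.566 = 0.340 μM.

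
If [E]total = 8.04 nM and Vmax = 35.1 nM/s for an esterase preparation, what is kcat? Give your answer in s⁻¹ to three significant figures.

kcat = Vmax/[E]total = 35.1 nM/s / 8.04 nM = 4.37 s⁻¹.

4.37 s⁻¹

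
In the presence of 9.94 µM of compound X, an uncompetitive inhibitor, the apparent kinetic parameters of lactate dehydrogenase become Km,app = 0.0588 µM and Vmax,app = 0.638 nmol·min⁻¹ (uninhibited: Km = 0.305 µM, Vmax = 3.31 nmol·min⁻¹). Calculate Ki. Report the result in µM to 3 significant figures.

Uncompetitive: Vmax,app = Vmax/α (and Km,app = Km/α) with α = 1 + [I]/Ki.
α = Vmax/Vmax,app = 3.31/0.638 = 5.188.
Ki = [I]/(α − 1) = 9.94/4.188 = 2.37 µM.

2.37 µM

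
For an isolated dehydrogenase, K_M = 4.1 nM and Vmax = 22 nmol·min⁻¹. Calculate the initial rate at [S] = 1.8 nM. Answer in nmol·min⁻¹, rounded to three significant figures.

v = Vmax·[S]/(Km + [S]) = 22 × 1.8 / (4.1 + 1.8)
  = 39.60 / 5.900 = 6.71 nmol·min⁻¹.

6.71 nmol·min⁻¹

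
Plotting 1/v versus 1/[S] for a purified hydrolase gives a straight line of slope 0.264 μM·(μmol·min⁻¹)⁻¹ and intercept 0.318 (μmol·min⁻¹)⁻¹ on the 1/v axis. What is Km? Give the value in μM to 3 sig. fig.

0.830 μM

y-intercept = 1/Vmax ⇒ Vmax = 3.14 μmol·min⁻¹; slope = Km/Vmax ⇒ Km = slope × Vmax.
Km = 0.264 × 3.14 = 0.830 μM.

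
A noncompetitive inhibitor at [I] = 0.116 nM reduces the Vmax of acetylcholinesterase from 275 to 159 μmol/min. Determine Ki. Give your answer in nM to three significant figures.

0.159 nM

Noncompetitive: Vmax,app = Vmax/α with α = 1 + [I]/Ki.
α = Vmax/Vmax,app = 275/159 = 1.730.
Ki = [I]/(α − 1) = 0.116/0.7296 = 0.159 nM.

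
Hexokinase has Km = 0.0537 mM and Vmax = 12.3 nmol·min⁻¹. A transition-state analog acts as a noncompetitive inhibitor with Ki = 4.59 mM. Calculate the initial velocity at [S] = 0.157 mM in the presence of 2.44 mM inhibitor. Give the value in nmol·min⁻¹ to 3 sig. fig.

5.98 nmol·min⁻¹

α = 1 + [I]/Ki = 1 + 2.44/4.59 = 1.532.
For a noncompetitive inhibitor, Vmax is reduced to Vmax/α while Km is unchanged: Km,app = 0.0537 mM, Vmax,app = 8.03 nmol·min⁻¹.
v = Vmax,app·[S]/(Km,app + [S]) = 8.03 × 0.157/(0.0537 + 0.157) = 5.98 nmol·min⁻¹.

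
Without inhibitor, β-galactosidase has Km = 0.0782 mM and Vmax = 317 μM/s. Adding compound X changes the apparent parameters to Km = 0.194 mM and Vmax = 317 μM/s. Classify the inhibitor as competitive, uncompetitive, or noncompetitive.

Km increases (0.0782 → 0.194 mM) while Vmax is unchanged — the hallmark of competitive inhibition.

competitive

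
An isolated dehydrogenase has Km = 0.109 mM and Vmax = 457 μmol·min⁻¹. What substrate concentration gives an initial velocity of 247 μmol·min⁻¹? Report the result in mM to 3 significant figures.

The required fractional saturation is v/Vmax = 247/457 = 0.5405.
Then [S]/(Km+[S]) = 0.5405 ⇒ [S] = 0.109 × 0.5405/(1 − 0.5405) = 0.128 mM.

0.128 mM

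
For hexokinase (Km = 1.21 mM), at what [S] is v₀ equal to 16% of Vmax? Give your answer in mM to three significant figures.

v/Vmax = [S]/(Km+[S]) = 0.16, so [S] = Km·0.16/(1 − 0.16) = 1.21 × 0.1905.
[S] = 0.230 mM.

0.230 mM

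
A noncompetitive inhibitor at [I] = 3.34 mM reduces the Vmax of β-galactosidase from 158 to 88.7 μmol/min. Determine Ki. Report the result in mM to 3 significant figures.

4.28 mM

Noncompetitive: Vmax,app = Vmax/α with α = 1 + [I]/Ki.
α = Vmax/Vmax,app = 158/88.7 = 1.781.
Since α = 1 + [I]/Ki, [I]/Ki = 1.781 − 1 = 0.7813 and Ki = 3.34/0.7813 = 4.28 mM.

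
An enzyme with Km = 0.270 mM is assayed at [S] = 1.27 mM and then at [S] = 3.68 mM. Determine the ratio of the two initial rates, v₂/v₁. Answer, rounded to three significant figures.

1.13

Since Vmax cancels, v₂/v₁ = [S]₂(Km+[S]₁) / [S]₁(Km+[S]₂).
= 3.68×(0.270+1.27) / (1.27×(0.270+3.68)) = 5.667/5.017 = 1.13.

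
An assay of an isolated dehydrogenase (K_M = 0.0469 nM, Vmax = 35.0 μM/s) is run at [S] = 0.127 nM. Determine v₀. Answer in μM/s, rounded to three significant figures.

[S]/(Km+[S]) = 0.127/0.1739 = 0.7303, the fractional saturation.
v = 0.7303 × Vmax = 0.7303 × 35.0 = 25.6 μM/s.

25.6 μM/s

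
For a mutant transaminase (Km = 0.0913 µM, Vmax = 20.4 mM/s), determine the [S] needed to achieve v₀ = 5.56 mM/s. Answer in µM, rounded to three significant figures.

0.0342 µM

The required fractional saturation is v/Vmax = 5.56/20.4 = 0.2725.
Then [S]/(Km+[S]) = 0.2725 ⇒ [S] = 0.0913 × 0.2725/(1 − 0.2725) = 0.0342 µM.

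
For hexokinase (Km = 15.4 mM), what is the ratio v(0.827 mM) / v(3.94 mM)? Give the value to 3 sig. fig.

The fractional saturations are [S]/(Km+[S]) = 3.94/19.34 = 0.2037 and 0.827/16.23 = 0.05096.
v₂/v₁ is just their ratio: 0.05096/0.2037 = 0.250.

0.250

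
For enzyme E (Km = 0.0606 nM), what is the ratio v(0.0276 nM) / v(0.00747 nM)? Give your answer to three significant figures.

2.85

Since Vmax cancels, v₂/v₁ = [S]₂(Km+[S]₁) / [S]₁(Km+[S]₂).
= 0.0276×(0.0606+0.00747) / (0.00747×(0.0606+0.0276)) = 0.001879/0.0006589 = 2.85.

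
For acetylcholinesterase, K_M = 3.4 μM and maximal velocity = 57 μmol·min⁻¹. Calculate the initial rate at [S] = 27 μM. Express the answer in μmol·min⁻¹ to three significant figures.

50.6 μmol·min⁻¹

v = Vmax·[S]/(Km + [S]) = 57 × 27 / (3.4 + 27)
  = 1539 / 30.40 = 50.6 μmol·min⁻¹.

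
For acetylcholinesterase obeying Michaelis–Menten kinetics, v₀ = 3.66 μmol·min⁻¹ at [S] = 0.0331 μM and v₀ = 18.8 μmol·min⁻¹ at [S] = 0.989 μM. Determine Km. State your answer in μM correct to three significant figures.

From v = Vmax[S]/(Km+[S]), each point gives Vmax = v(Km+[S])/[S].
Equating: 3.66(Km+0.0331)/0.0331 = 18.8(Km+0.989)/0.989.
110.6·Km + 3.66 = 19.01·Km + 18.8, so (110.6 − 19.01)·Km = 18.8 − 3.66.
Km = 15.14/91.56 = 0.165 μM; then Vmax = 3.66(0.165+0.0331)/0.0331 = 21.9 μmol·min⁻¹.

0.165 μM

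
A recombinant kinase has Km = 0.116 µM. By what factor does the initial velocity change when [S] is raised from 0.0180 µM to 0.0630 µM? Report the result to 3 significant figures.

2.62

The fractional saturations are [S]/(Km+[S]) = 0.0180/0.1340 = 0.1343 and 0.0630/0.1790 = 0.3520.
v₂/v₁ is just their ratio: 0.3520/0.1343 = 2.62.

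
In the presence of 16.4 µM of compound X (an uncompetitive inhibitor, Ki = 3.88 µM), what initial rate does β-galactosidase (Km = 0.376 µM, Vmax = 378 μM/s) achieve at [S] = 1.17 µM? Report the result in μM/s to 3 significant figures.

α = 1 + [I]/Ki = 1 + 16.4/3.88 = 5.227.
For an uncompetitive inhibitor, both parameters are divided by α, giving Vmax/α and Km/α: Km,app = 0.0719 µM, Vmax,app = 72.3 μM/s.
v = Vmax,app·[S]/(Km,app + [S]) = 72.3 × 1.17/(0.0719 + 1.17) = 68.1 μM/s.

68.1 μM/s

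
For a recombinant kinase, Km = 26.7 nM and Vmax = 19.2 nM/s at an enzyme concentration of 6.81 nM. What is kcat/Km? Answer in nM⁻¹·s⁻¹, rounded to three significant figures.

kcat = Vmax/[E]total = 19.2/6.81 = 2.82 s⁻¹.
kcat/Km = 2.82/26.7 = 0.106 nM⁻¹·s⁻¹.

0.106 nM⁻¹·s⁻¹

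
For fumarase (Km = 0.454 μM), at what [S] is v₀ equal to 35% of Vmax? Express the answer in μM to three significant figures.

0.244 μM

v/Vmax = [S]/(Km+[S]) = 0.35, so [S] = Km·0.35/(1 − 0.35) = 0.454 × 0.5385.
[S] = 0.244 μM.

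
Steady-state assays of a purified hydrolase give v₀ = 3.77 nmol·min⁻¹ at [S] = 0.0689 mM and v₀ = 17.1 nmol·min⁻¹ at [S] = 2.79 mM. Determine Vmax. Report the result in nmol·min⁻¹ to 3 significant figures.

In reciprocal form, 1/v = (Km/Vmax)·(1/[S]) + 1/Vmax. The two points give (1/[S], 1/v) = (14.51, 0.2653) and (0.3584, 0.05848).
Slope = (0.2653 − 0.05848)/(14.51 − 0.3584) = 0.01461; intercept = 0.2653 − 0.01461×14.51 = 0.05324.
Vmax = 1/intercept = 18.8 nmol·min⁻¹; Km = slope × Vmax = 0.01461 × 18.8 = 0.274 mM.

18.8 nmol·min⁻¹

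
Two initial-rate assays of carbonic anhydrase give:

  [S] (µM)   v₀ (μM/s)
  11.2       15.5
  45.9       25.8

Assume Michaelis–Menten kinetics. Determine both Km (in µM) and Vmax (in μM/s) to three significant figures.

From v = Vmax[S]/(Km+[S]), each point gives Vmax = v(Km+[S])/[S].
Equating: 15.5(Km+11.2)/11.2 = 25.8(Km+45.9)/45.9.
1.384·Km + 15.5 = 0.5621·Km + 25.8, so (1.384 − 0.5621)·Km = 25.8 − 15.5.
Km = 10.30/0.8218 = 12.5 µM; then Vmax = 15.5(12.5+11.2)/11.2 = 32.8 μM/s.

Km = 12.5 µM; Vmax = 32.8 μM/s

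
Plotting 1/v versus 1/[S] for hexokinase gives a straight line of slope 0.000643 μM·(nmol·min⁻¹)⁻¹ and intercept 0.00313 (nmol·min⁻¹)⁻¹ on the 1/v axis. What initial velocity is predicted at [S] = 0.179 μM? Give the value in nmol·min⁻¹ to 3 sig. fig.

149 nmol·min⁻¹

The y-intercept is 1/Vmax, so Vmax = 1/0.00313 = 319 nmol·min⁻¹.
The slope is Km/Vmax, so Km = 0.000643 × 319 = 0.205 μM.
Then v = 319 × 0.179/(0.205 + 0.179) = 149 nmol·min⁻¹.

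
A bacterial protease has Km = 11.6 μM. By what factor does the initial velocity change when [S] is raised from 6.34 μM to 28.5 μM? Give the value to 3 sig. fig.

2.01

The fractional saturations are [S]/(Km+[S]) = 6.34/17.94 = 0.3534 and 28.5/40.10 = 0.7107.
v₂/v₁ is just their ratio: 0.7107/0.3534 = 2.01.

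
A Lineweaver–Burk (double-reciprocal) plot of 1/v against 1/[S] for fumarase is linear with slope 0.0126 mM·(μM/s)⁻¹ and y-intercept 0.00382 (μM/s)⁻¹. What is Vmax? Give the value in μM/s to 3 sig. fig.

262 μM/s

The y-intercept of a Lineweaver–Burk plot equals 1/Vmax, so Vmax = 1/0.00382 = 262 μM/s.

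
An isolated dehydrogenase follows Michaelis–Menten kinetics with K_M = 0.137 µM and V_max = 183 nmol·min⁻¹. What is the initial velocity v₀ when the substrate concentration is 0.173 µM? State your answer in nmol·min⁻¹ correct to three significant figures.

[S]/(Km+[S]) = 0.173/0.3100 = 0.5581, the fractional saturation.
v = 0.5581 × Vmax = 0.5581 × 183 = 102 nmol·min⁻¹.

102 nmol·min⁻¹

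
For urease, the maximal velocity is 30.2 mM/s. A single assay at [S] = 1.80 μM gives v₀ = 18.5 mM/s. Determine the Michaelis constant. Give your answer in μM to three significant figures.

1.14 μM

v/Vmax = 18.5/30.2 = 0.6126 = [S]/(Km+[S]).
So Km + [S] = [S]/0.6126 = 2.938 μM, giving Km = 2.938 − 1.80 = 1.14 μM.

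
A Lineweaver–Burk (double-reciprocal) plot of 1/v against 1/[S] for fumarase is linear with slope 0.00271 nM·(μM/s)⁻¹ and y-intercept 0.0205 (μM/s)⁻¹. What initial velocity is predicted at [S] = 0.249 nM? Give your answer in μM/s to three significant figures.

31.9 μM/s

The y-intercept is 1/Vmax, so Vmax = 1/0.0205 = 48.8 μM/s.
The slope is Km/Vmax, so Km = 0.00271 × 48.8 = 0.132 nM.
Then v = 48.8 × 0.249/(0.132 + 0.249) = 31.9 μM/s.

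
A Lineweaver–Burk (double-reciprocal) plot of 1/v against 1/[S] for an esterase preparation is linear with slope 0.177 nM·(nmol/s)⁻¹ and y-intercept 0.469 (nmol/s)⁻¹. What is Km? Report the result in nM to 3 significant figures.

y-intercept = 1/Vmax ⇒ Vmax = 2.13 nmol/s; slope = Km/Vmax ⇒ Km = slope × Vmax.
Km = 0.177 × 2.13 = 0.377 nM.

0.377 nM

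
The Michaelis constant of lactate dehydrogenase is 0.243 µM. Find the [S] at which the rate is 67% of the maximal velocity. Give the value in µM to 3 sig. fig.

v/Vmax = [S]/(Km+[S]) = 0.67, so [S] = Km·0.67/(1 − 0.67) = 0.243 × 2.030.
[S] = 0.493 µM.

0.493 µM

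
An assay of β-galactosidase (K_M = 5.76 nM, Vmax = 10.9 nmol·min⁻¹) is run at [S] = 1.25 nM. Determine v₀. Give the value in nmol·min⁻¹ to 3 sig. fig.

[S]/(Km+[S]) = 1.25/7.010 = 0.1783, the fractional saturation.
v = 0.1783 × Vmax = 0.1783 × 10.9 = 1.94 nmol·min⁻¹.

1.94 nmol·min⁻¹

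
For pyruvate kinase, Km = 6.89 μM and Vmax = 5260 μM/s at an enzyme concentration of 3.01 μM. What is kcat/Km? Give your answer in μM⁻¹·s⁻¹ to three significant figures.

kcat = Vmax/[E]total = 5260/3.01 = 1750 s⁻¹.
kcat/Km = 1750/6.89 = 254 μM⁻¹·s⁻¹.

254 μM⁻¹·s⁻¹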